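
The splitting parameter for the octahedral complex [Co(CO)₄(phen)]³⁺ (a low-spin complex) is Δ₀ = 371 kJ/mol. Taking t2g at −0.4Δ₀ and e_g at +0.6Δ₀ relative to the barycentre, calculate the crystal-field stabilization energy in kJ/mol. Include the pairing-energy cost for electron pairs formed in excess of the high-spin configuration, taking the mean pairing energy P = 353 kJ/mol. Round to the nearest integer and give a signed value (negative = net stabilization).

-184

Ligand charges: 4×(+0) from CO and 1×(+0) from phen sum to +0; with overall charge +3, Co is +3.
Co sits in group 9; removing 3 electrons leaves Co³⁺ with 9 − 3 = 6 d electrons.
Configuration: t2g^6 e_g^0.
CFSE(orbital) = 6×(-0.4Δ₀) + 0×(0.6Δ₀) = -2.4Δ₀; with Δ₀ = 371 kJ/mol that is -890 kJ/mol.
Relative to high-spin t2g^4 e_g^2 (1 paired), the low-spin configuration has 2 additional pairs, contributing +2 × 353 = +706 kJ/mol.
Overall CFSE = -890 + 706 = -184 kJ/mol.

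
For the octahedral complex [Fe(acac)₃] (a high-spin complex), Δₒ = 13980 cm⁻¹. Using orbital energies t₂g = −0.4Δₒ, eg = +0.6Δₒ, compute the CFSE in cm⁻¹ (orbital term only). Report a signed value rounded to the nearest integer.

0

Each acac⁻ contributes -1; 3 × (-1) = -3. With overall charge +0, Fe is in the +3 oxidation state.
Fe sits in group 8; removing 3 electrons leaves Fe³⁺ with 8 − 3 = 5 d electrons.
Electron filling gives t₂g³ eg².
Orbital CFSE = 3(-0.4) + 2(0.6) = 0.0Δₒ = 0.0 × 13980 = 0 cm⁻¹.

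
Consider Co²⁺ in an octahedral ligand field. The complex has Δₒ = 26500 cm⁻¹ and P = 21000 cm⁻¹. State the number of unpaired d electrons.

1

Co sits in group 9; removing 2 electrons leaves Co²⁺ with 9 − 2 = 7 d electrons.
Here Δₒ > P (26500 > 21000), so the low-spin state is favoured.
That gives t₂g⁶ eg¹.
Unpaired electrons: 1.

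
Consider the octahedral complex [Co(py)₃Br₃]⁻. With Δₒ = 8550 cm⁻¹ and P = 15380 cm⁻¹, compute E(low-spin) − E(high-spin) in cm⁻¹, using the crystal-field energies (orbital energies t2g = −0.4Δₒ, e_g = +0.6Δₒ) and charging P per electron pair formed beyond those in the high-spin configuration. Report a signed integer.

6830

Ligand charges: 3×(+0) from py and 3×(-1) from Br⁻ sum to -3; with overall charge -1, Co is +2.
Co sits in group 9; removing 2 electrons leaves Co²⁺ with 9 − 2 = 7 d electrons.
High-spin: t2g^5 e_g^2, CFSE = -0.8Δₒ = -6840 cm⁻¹.
Low-spin: t2g^6 e_g^1, orbital CFSE = -1.8Δₒ = -15390 cm⁻¹; plus 1 excess pair × P = +15380 cm⁻¹; total -10 cm⁻¹.
The difference is -10 − (-6840) = 6830 cm⁻¹, so high-spin lies lower.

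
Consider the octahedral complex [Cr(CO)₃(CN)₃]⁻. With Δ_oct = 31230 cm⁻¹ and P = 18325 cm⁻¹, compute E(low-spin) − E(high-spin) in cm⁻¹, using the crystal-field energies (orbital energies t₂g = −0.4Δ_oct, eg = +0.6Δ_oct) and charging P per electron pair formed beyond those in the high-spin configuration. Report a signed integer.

Ligand charges: 3×(+0) from CO and 3×(-1) from CN⁻ sum to -3; with overall charge -1, Cr is +2.
Cr²⁺: group 6, so d-count = 6 − 2 = 4.
In the high-spin limit (t₂g³ eg¹) the orbital term is -0.6Δ_oct = -18738 cm⁻¹, with no excess pairing.
Low-spin: t₂g⁴ eg⁰, orbital CFSE = -1.6Δ_oct = -49968 cm⁻¹; plus 1 excess pair × P = +18325 cm⁻¹; total -31643 cm⁻¹.
E(LS) − E(HS) = -31643 − (-18738) = -12905 cm⁻¹.

-12905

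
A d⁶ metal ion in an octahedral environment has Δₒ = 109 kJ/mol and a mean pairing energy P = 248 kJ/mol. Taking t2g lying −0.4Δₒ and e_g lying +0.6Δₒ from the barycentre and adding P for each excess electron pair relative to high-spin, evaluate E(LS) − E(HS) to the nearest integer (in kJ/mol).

High-spin: t2g^4 e_g^2, CFSE = -0.4Δₒ = -44 kJ/mol.
For low-spin the configuration is t2g^6 e_g^0: orbital energy -2.4 × 109 = -262 kJ/mol, and 2 additional pairs relative to high-spin add 496 kJ/mol, giving 234 kJ/mol.
The difference is 234 − (-44) = 278 kJ/mol, so high-spin lies lower.

278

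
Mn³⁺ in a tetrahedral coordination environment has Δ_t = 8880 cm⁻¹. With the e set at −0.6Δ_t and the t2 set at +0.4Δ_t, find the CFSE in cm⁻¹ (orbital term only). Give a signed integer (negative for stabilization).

Mn is in group 7, so Mn³⁺ is d⁴ (7 − 3 = 4).
Tetrahedral splitting is small, so the complex is high-spin.
Electron filling gives e^2 t2^2.
CFSE(orbital) = 2×(-0.6Δ_t) + 2×(0.4Δ_t) = -0.4Δ_t; with Δ_t = 8880 cm⁻¹ that is -3552 cm⁻¹.

-3552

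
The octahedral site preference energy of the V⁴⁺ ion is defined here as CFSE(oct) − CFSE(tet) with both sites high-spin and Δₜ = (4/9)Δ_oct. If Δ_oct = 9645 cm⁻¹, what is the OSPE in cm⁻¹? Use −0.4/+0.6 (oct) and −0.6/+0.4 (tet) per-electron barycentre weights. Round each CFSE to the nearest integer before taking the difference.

-1286

V is in group 5, so V⁴⁺ is d¹ (5 − 4 = 1).
In an octahedral site d¹ (HS) is t₂g¹ eg⁰, giving CFSE(oct) = -0.4Δ_oct = -3858 cm⁻¹.
Tetrahedral e¹ t₂⁰ gives -0.6Δₜ = -0.6 × (4/9) × 9645 = -2572 cm⁻¹.
Subtracting, OSPE = -3858 − (-2572) = -1286 cm⁻¹.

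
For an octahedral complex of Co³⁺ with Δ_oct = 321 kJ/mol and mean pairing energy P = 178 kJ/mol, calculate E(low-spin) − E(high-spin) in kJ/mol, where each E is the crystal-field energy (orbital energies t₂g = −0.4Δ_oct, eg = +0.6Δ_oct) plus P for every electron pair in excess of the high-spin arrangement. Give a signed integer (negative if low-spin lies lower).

Group 9 minus oxidation state +3 gives a d⁶ configuration for Co³⁺.
In the high-spin limit (t₂g⁴ eg²) the orbital term is -0.4Δ_oct = -128 kJ/mol, with no excess pairing.
Low-spin: t₂g⁶ eg⁰, orbital CFSE = -2.4Δ_oct = -770 kJ/mol; plus 2 excess pairs × P = +356 kJ/mol; total -414 kJ/mol.
Thus E(LS) − E(HS) = -286 kJ/mol.

-286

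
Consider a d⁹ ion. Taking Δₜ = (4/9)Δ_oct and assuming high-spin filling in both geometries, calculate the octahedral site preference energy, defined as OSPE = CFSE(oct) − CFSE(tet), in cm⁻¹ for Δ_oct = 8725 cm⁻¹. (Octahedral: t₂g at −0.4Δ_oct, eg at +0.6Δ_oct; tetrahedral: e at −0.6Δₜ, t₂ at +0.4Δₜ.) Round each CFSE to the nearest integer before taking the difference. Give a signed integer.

Octahedral (high-spin): t₂g⁶ eg³, CFSE = 6(−0.4) + 3(+0.6) = -0.6Δ_oct = -0.6 × 8725 = -5235 cm⁻¹.
Tetrahedral e⁴ t₂⁵ gives -0.4Δₜ = -0.4 × (4/9) × 8725 = -1551 cm⁻¹.
Subtracting, OSPE = -5235 − (-1551) = -3684 cm⁻¹.

-3684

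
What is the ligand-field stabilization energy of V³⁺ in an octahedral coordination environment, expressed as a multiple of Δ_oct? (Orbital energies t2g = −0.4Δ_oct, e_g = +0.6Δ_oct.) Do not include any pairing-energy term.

V is in group 5, so V³⁺ is d² (5 − 3 = 2).
Configuration: t2g^2 e_g^0.
CFSE = 2(-0.4Δ_oct) + 0(0.6Δ_oct) = -0.8Δ_oct + 0.0Δ_oct = -0.8Δ_oct.

-0.8 Δ_oct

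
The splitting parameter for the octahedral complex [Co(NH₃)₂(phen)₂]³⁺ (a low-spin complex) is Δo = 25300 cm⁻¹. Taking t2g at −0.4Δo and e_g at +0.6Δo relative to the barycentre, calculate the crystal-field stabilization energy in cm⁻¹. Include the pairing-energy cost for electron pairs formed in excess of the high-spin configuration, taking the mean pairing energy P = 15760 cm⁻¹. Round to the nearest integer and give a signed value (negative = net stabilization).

Ligand charges: 2×(+0) from NH₃ and 2×(+0) from phen sum to +0; with overall charge +3, Co is +3.
Group 9 minus oxidation state +3 gives a d⁶ configuration for Co³⁺.
Configuration: t2g^6 e_g^0.
CFSE(orbital) = 6×(-0.4Δo) + 0×(0.6Δo) = -2.4Δo; with Δo = 25300 cm⁻¹ that is -60720 cm⁻¹.
Pairing penalty: 3 pairs vs 1 in the high-spin reference → 2 extra × P = 31520 cm⁻¹.
Overall CFSE = -60720 + 31520 = -29200 cm⁻¹.

-29200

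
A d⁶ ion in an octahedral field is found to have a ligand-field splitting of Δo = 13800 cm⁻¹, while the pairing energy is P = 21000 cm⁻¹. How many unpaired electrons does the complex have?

Δo < P, so pairing is avoided: the ground state is high-spin.
Filling d⁶ accordingly: t₂g⁴ eg².
Unpaired electrons: 4.

4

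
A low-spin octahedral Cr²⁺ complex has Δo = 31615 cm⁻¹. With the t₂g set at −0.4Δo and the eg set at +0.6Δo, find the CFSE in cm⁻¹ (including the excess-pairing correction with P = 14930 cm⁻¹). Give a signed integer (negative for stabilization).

-35654

Cr sits in group 6; removing 2 electrons leaves Cr²⁺ with 6 − 2 = 4 d electrons.
The d⁴ electrons fill as t₂g⁴ eg⁰.
CFSE(orbital) = 4×(-0.4Δo) + 0×(0.6Δo) = -1.6Δo; with Δo = 31615 cm⁻¹ that is -50584 cm⁻¹.
High-spin d⁴ would be t₂g³ eg¹ with 0 pairs; low-spin has 1, so 1 excess pair costs +1P = +14930 cm⁻¹.
Net CFSE = -50584 + 14930 = -35654 cm⁻¹.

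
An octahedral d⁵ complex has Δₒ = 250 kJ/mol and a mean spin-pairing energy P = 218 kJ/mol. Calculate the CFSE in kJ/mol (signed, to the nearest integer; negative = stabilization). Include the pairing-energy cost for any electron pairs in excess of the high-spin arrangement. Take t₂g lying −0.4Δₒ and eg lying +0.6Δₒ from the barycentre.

-64

Since Δₒ = 250 kJ/mol > P = 218 kJ/mol, the complex adopts the low-spin configuration.
Filling d⁵ accordingly: t₂g⁵ eg⁰.
Orbital CFSE = -2.0Δₒ = -2.0 × 250 = -500 kJ/mol.
Excess pairs vs high-spin: 2 − 0 = 2; pairing cost = +436 kJ/mol.
Net CFSE = -500 + 436 = -64 kJ/mol.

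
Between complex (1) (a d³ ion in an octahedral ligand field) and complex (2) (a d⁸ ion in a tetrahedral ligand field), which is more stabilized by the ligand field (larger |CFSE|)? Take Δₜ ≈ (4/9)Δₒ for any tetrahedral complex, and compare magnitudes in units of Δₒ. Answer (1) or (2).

(1)

(1): t2g^3 e_g^0, CFSE = -1.2Δₒ.
(2): Tetrahedral splitting is small, so the complex is high-spin; e^4 t2^4, CFSE = -0.8Δₜ ≈ -0.36Δₒ.
So (1) has the larger |CFSE|.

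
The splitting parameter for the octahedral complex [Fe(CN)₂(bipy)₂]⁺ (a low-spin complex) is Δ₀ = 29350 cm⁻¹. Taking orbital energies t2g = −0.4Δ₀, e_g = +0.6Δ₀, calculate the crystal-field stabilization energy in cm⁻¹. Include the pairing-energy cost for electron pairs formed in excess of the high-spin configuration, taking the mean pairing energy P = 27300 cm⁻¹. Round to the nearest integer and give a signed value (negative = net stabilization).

Ligand charges: 2×(-1) from CN⁻ and 2×(+0) from bipy sum to -2; with overall charge +1, Fe is +3.
Group 8 minus oxidation state +3 gives a d⁵ configuration for Fe³⁺.
Configuration: t2g^5 e_g^0.
CFSE(orbital) = 5×(-0.4Δ₀) + 0×(0.6Δ₀) = -2.0Δ₀; with Δ₀ = 29350 cm⁻¹ that is -58700 cm⁻¹.
Pairing penalty: 2 pairs vs 0 in the high-spin reference → 2 extra × P = 54600 cm⁻¹.
Net CFSE = -58700 + 54600 = -4100 cm⁻¹.

-4100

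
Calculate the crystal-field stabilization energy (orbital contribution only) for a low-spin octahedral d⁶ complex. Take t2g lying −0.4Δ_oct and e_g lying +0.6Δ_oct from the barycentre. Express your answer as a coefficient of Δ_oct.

-2.4 Δ_oct

Configuration: t2g^6 e_g^0.
CFSE = 6(-0.4Δ_oct) + 0(0.6Δ_oct) = -2.4Δ_oct + 0.0Δ_oct = -2.4Δ_oct.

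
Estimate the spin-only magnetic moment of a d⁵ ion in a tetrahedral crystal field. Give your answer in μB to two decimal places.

5.92 μB

Tetrahedral splitting is small, so the complex is high-spin.
Configuration: e² t₂³ → 5 unpaired electrons.
μ(spin-only) = √[5(5+2)] = √35 ≈ 5.92 μB.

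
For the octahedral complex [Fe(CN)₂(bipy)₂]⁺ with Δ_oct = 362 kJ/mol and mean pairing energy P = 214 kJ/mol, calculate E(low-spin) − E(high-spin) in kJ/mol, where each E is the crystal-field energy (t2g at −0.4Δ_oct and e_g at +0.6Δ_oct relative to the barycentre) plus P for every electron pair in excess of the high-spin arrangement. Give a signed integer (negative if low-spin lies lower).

-296

Ligand charges: 2×(-1) from CN⁻ and 2×(+0) from bipy sum to -2; with overall charge +1, Fe is +3.
Fe is in group 8, so Fe³⁺ is d⁵ (8 − 3 = 5).
In the high-spin limit (t2g^3 e_g^2) the orbital term is 0.0Δ_oct = 0 kJ/mol, with no excess pairing.
For low-spin the configuration is t2g^5 e_g^0: orbital energy -2.0 × 362 = -724 kJ/mol, and 2 additional pairs relative to high-spin add 428 kJ/mol, giving -296 kJ/mol.
E(LS) − E(HS) = -296 − (0) = -296 kJ/mol.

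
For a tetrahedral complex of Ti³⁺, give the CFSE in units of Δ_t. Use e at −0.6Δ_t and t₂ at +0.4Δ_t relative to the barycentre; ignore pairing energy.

-0.6 Δ_t

Ti sits in group 4; removing 3 electrons leaves Ti³⁺ with 4 − 3 = 1 d electrons.
With tetrahedral geometry the complex is necessarily high-spin.
Configuration: e¹ t₂⁰.
CFSE = 1(-0.6Δ_t) + 0(0.4Δ_t) = -0.6Δ_t + 0.0Δ_t = -0.6Δ_t.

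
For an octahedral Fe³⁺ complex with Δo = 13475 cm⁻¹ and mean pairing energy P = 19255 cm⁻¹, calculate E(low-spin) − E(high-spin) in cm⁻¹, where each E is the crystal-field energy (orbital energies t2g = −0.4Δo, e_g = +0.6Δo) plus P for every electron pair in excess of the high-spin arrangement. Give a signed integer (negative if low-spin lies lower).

Group 8 minus oxidation state +3 gives a d⁵ configuration for Fe³⁺.
High-spin d⁵ fills as t2g^3 e_g^2 with CFSE 3(−0.4) + 2(+0.6) = 0.0Δo = 0 cm⁻¹.
Low-spin: t2g^5 e_g^0, orbital CFSE = -2.0Δo = -26950 cm⁻¹; plus 2 excess pairs × P = +38510 cm⁻¹; total 11560 cm⁻¹.
The difference is 11560 − (0) = 11560 cm⁻¹, so high-spin lies lower.

11560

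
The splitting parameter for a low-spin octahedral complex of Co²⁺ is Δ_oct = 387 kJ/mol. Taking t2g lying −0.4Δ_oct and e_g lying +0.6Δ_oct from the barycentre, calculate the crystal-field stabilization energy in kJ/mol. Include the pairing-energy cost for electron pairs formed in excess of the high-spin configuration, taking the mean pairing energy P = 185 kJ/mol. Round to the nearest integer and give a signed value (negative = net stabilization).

Co sits in group 9; removing 2 electrons leaves Co²⁺ with 9 − 2 = 7 d electrons.
Configuration: t2g^6 e_g^1.
Orbital CFSE = 6(-0.4) + 1(0.6) = -1.8Δ_oct = -1.8 × 387 = -697 kJ/mol.
High-spin d⁷ would be t2g^5 e_g^2 with 2 pairs; low-spin has 3, so 1 excess pair costs +1P = +185 kJ/mol.
Combining: -697 + 185 = -512 kJ/mol.

-512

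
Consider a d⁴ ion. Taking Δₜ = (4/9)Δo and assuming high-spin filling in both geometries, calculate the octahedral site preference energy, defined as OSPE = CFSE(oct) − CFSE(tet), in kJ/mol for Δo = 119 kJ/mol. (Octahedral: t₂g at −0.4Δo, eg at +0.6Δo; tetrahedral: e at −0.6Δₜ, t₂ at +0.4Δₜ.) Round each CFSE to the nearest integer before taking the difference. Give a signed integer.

-50

Octahedral high-spin t₂g³ eg¹: CFSE = -0.6 × 119 = -71 kJ/mol.
Tetrahedral e² t₂² gives -0.4Δₜ = -0.4 × (4/9) × 119 = -21 kJ/mol.
Subtracting, OSPE = -71 − (-21) = -50 kJ/mol.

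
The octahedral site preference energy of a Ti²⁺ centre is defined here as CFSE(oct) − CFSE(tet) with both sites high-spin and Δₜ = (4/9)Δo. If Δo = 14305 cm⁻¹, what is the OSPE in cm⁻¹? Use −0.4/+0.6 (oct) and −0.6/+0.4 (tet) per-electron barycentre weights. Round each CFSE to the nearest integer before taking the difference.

-3815

Ti is in group 4, so Ti²⁺ is d² (4 − 2 = 2).
Octahedral high-spin t₂g² eg⁰: CFSE = -0.8 × 14305 = -11444 cm⁻¹.
In a tetrahedral site the filling is e² t₂⁰: CFSE(tet) = -1.2Δₜ = -1.2 × (4/9)(14305) = -7629 cm⁻¹.
OSPE = CFSE(oct) − CFSE(tet) = -11444 − (-7629) = -3815 cm⁻¹.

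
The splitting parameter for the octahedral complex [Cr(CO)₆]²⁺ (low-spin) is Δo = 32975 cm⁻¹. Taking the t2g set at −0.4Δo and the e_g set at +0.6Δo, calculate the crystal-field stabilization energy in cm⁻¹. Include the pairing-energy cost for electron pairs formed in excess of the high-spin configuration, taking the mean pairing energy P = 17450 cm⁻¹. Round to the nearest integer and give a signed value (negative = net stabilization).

-35310

CO is neutral, so the +2 overall charge sits on Cr: oxidation state +2.
Cr²⁺: group 6, so d-count = 6 − 2 = 4.
Electron filling gives t2g^4 e_g^0.
CFSE(orbital) = 4×(-0.4Δo) + 0×(0.6Δo) = -1.6Δo; with Δo = 32975 cm⁻¹ that is -52760 cm⁻¹.
High-spin d⁴ would be t2g^3 e_g^1 with 0 pairs; low-spin has 1, so 1 excess pair costs +1P = +17450 cm⁻¹.
Net CFSE = -52760 + 17450 = -35310 cm⁻¹.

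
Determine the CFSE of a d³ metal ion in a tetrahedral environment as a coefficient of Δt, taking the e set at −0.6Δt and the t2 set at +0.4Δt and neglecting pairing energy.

-0.8 Δt

Tetrahedral fields are weak (Δₜ ≈ 4/9 Δₒ), so electrons fill high-spin.
Configuration: e^2 t2^1.
CFSE = 2(-0.6Δt) + 1(0.4Δt) = -1.2Δt + 0.4Δt = -0.8Δt.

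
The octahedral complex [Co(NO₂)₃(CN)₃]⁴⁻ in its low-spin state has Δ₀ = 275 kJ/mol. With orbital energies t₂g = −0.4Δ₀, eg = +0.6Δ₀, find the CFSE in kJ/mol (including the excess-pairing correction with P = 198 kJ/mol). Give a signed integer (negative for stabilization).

-297

Ligand charges: 3×(-1) from NO₂⁻ and 3×(-1) from CN⁻ sum to -6; with overall charge -4, Co is +2.
Co is in group 9, so Co²⁺ is d⁷ (9 − 2 = 7).
The d⁷ electrons fill as t₂g⁶ eg¹.
Orbital CFSE = 6(-0.4) + 1(0.6) = -1.8Δ₀ = -1.8 × 275 = -495 kJ/mol.
Relative to high-spin t₂g⁵ eg² (2 paired), the low-spin configuration has 1 additional pair, contributing +1 × 198 = +198 kJ/mol.
Net CFSE = -495 + 198 = -297 kJ/mol.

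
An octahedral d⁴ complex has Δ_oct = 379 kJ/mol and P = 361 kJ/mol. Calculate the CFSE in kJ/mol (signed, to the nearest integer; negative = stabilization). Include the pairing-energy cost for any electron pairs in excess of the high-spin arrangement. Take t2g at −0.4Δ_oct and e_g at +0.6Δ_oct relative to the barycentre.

-245

Δ_oct > P, so pairing is preferred: the ground state is low-spin.
That gives t2g^4 e_g^0.
Orbital CFSE = -1.6Δ_oct = -1.6 × 379 = -606 kJ/mol.
Excess pairs vs high-spin: 1 − 0 = 1; pairing cost = +361 kJ/mol.
Net CFSE = -606 + 361 = -245 kJ/mol.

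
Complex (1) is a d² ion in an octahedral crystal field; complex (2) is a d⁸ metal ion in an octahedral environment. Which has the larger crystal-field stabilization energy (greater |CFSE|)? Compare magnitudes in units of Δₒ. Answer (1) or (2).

(1): t2g^2 e_g^0, CFSE = -0.8Δₒ.
(2): t₂g⁶ eg², CFSE = -1.2Δₒ.
So (2) has the larger |CFSE|.

(2)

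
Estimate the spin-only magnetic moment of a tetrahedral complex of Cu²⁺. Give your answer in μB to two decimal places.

1.73 μB

Cu is in group 11, so Cu²⁺ is d⁹ (11 − 2 = 9).
Tetrahedral fields are weak (Δₜ ≈ 4/9 Δₒ), so electrons fill high-spin.
Configuration: e^4 t2^5 → 1 unpaired electron.
μ(spin-only) = √[1(1+2)] = √3 ≈ 1.73 μB.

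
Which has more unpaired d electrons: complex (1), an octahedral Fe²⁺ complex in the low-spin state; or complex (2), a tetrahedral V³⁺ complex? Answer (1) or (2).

(1): Group 8 minus oxidation state +2 gives a d⁶ configuration for Fe²⁺; t2g^6 e_g^0 → 0 unpaired.
(2): Group 5 minus oxidation state +3 gives a d² configuration for V³⁺; Tetrahedral splitting is small, so the complex is high-spin; e² t₂⁰ → 2 unpaired.
So (2) has more unpaired electrons.

(2)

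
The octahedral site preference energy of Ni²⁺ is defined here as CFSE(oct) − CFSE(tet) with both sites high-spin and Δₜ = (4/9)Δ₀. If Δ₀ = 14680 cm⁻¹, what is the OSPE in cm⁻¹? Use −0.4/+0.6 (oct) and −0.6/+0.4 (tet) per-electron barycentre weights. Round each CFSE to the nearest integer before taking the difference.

-12396

Group 10 minus oxidation state +2 gives a d⁸ configuration for Ni²⁺.
Octahedral (high-spin): t2g^6 e_g^2, CFSE = 6(−0.4) + 2(+0.6) = -1.2Δ₀ = -1.2 × 14680 = -17616 cm⁻¹.
In a tetrahedral site the filling is e^4 t2^4: CFSE(tet) = -0.8Δₜ = -0.8 × (4/9)(14680) = -5220 cm⁻¹.
Subtracting, OSPE = -17616 − (-5220) = -12396 cm⁻¹.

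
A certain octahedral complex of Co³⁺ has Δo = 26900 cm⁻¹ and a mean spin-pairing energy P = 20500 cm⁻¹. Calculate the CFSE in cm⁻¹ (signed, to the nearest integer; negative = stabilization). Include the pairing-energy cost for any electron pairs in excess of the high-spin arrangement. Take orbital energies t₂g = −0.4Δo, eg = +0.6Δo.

Group 9 minus oxidation state +3 gives a d⁶ configuration for Co³⁺.
Δo > P, so pairing is preferred: the ground state is low-spin.
That gives t₂g⁶ eg⁰.
Orbital CFSE = -2.4Δo = -2.4 × 26900 = -64560 cm⁻¹.
Excess pairs vs high-spin: 3 − 1 = 2; pairing cost = +41000 cm⁻¹.
Net CFSE = -64560 + 41000 = -23560 cm⁻¹.

-23560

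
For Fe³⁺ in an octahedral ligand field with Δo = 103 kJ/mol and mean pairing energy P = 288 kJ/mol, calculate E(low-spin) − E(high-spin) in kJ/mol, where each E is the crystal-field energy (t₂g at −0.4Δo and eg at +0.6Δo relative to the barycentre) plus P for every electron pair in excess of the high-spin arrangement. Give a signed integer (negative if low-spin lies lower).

370

Group 8 minus oxidation state +3 gives a d⁵ configuration for Fe³⁺.
High-spin d⁵ fills as t₂g³ eg² with CFSE 3(−0.4) + 2(+0.6) = 0.0Δo = 0 kJ/mol.
Low-spin t₂g⁵ eg⁰ gives -2.0Δo = -206 kJ/mol, but forming 2 extra pairs costs 2P = 576 kJ/mol, so E(LS) = -206 + 576 = 370 kJ/mol.
The difference is 370 − (0) = 370 kJ/mol, so high-spin lies lower.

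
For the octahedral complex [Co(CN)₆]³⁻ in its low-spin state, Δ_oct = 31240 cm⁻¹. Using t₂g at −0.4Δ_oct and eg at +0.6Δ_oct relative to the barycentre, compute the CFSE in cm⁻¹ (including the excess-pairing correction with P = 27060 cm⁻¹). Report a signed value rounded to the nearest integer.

Each CN⁻ contributes -1; 6 × (-1) = -6. With overall charge -3, Co is in the +3 oxidation state.
Co sits in group 9; removing 3 electrons leaves Co³⁺ with 9 − 3 = 6 d electrons.
Configuration: t₂g⁶ eg⁰.
The orbital stabilization is -2.4Δ_oct = -2.4 × 31240 = -74976 cm⁻¹.
Pairing penalty: 3 pairs vs 1 in the high-spin reference → 2 extra × P = 54120 cm⁻¹.
Overall CFSE = -74976 + 54120 = -20856 cm⁻¹.

-20856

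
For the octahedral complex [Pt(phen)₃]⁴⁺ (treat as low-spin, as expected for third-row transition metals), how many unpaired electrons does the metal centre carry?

phen is neutral, so the +4 overall charge sits on Pt: oxidation state +4.
Group 10 minus oxidation state +4 gives a d⁶ configuration for Pt⁴⁺.
Configuration: t₂g⁶ eg⁰, giving 0 unpaired electrons.

0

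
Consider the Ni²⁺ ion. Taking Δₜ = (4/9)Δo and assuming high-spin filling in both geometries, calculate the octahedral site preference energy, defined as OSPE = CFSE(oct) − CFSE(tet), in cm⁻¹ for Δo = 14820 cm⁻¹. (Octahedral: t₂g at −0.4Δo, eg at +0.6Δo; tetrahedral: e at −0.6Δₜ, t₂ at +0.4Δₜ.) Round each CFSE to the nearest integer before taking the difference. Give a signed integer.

Ni²⁺: group 10, so d-count = 10 − 2 = 8.
In an octahedral site d⁸ (HS) is t₂g⁶ eg², giving CFSE(oct) = -1.2Δo = -17784 cm⁻¹.
In a tetrahedral site the filling is e⁴ t₂⁴: CFSE(tet) = -0.8Δₜ = -0.8 × (4/9)(14820) = -5269 cm⁻¹.
Subtracting, OSPE = -17784 − (-5269) = -12515 cm⁻¹.

-12515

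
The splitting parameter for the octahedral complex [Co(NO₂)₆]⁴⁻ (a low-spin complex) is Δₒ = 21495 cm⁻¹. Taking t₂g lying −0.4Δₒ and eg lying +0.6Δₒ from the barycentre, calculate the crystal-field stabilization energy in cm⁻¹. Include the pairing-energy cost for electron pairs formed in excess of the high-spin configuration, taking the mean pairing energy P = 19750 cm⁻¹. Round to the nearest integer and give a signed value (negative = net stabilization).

Each NO₂⁻ contributes -1; 6 × (-1) = -6. With overall charge -4, Co is in the +2 oxidation state.
Co sits in group 9; removing 2 electrons leaves Co²⁺ with 9 − 2 = 7 d electrons.
The d⁷ electrons fill as t₂g⁶ eg¹.
The orbital stabilization is -1.8Δₒ = -1.8 × 21495 = -38691 cm⁻¹.
Pairing penalty: 3 pairs vs 2 in the high-spin reference → 1 extra × P = 19750 cm⁻¹.
Combining: -38691 + 19750 = -18941 cm⁻¹.

-18941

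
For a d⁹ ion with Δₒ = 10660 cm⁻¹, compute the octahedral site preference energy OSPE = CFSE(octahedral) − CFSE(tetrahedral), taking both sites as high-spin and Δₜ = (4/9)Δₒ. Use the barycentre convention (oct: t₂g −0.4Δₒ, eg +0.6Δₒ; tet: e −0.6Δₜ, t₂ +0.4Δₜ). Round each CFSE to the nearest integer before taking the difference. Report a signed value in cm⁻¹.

-4501

Octahedral (high-spin): t2g^6 e_g^3, CFSE = 6(−0.4) + 3(+0.6) = -0.6Δₒ = -0.6 × 10660 = -6396 cm⁻¹.
Tetrahedral: e^4 t2^5, CFSE = 4(−0.6) + 5(+0.4) = -0.4Δₜ = -0.4 × (4/9) × 10660 = -1895 cm⁻¹.
Subtracting, OSPE = -6396 − (-1895) = -4501 cm⁻¹.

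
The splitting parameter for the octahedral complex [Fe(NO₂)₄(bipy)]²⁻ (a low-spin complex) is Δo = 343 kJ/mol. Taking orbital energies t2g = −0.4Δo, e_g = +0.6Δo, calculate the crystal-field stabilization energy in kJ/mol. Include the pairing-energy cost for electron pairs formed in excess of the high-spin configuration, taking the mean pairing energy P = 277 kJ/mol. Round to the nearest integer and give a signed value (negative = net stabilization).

-269

Ligand charges: 4×(-1) from NO₂⁻ and 1×(+0) from bipy sum to -4; with overall charge -2, Fe is +2.
Fe sits in group 8; removing 2 electrons leaves Fe²⁺ with 8 − 2 = 6 d electrons.
Configuration: t2g^6 e_g^0.
CFSE(orbital) = 6×(-0.4Δo) + 0×(0.6Δo) = -2.4Δo; with Δo = 343 kJ/mol that is -823 kJ/mol.
Pairing penalty: 3 pairs vs 1 in the high-spin reference → 2 extra × P = 554 kJ/mol.
Net CFSE = -823 + 554 = -269 kJ/mol.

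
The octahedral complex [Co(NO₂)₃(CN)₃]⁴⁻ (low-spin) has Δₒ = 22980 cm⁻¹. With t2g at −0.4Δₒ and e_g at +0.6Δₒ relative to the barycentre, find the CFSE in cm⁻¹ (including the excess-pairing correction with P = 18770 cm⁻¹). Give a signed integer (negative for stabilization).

Ligand charges: 3×(-1) from NO₂⁻ and 3×(-1) from CN⁻ sum to -6; with overall charge -4, Co is +2.
Co sits in group 9; removing 2 electrons leaves Co²⁺ with 9 − 2 = 7 d electrons.
Electron filling gives t2g^6 e_g^1.
Orbital CFSE = 6(-0.4) + 1(0.6) = -1.8Δₒ = -1.8 × 22980 = -41364 cm⁻¹.
High-spin d⁷ would be t2g^5 e_g^2 with 2 pairs; low-spin has 3, so 1 excess pair costs +1P = +18770 cm⁻¹.
Combining: -41364 + 18770 = -22594 cm⁻¹.

-22594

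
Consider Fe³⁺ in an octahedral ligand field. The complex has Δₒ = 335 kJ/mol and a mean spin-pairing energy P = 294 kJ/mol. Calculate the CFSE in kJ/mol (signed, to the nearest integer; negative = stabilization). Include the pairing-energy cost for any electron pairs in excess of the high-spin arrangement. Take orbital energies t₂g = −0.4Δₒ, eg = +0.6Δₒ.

Fe sits in group 8; removing 3 electrons leaves Fe³⁺ with 8 − 3 = 5 d electrons.
Δₒ > P, so pairing is preferred: the ground state is low-spin.
Filling d⁵ accordingly: t₂g⁵ eg⁰.
Orbital CFSE = -2.0Δₒ = -2.0 × 335 = -670 kJ/mol.
Excess pairs vs high-spin: 2 − 0 = 2; pairing cost = +588 kJ/mol.
Net CFSE = -670 + 588 = -82 kJ/mol.

-82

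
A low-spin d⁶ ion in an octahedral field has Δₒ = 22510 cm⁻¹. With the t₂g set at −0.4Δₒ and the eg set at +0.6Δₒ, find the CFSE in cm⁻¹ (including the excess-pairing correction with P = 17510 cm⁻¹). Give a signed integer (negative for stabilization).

Electron filling gives t₂g⁶ eg⁰.
Orbital CFSE = 6(-0.4) + 0(0.6) = -2.4Δₒ = -2.4 × 22510 = -54024 cm⁻¹.
Relative to high-spin t₂g⁴ eg² (1 paired), the low-spin configuration has 2 additional pairs, contributing +2 × 17510 = +35020 cm⁻¹.
Combining: -54024 + 35020 = -19004 cm⁻¹.

-19004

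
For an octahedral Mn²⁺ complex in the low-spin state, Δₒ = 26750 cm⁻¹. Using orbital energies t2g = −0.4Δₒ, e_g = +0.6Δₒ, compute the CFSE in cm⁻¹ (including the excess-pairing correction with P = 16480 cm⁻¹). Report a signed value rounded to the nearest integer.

-20540

Mn is in group 7, so Mn²⁺ is d⁵ (7 − 2 = 5).
Configuration: t2g^5 e_g^0.
The orbital stabilization is -2.0Δₒ = -2.0 × 26750 = -53500 cm⁻¹.
Relative to high-spin t2g^3 e_g^2 (0 paired), the low-spin configuration has 2 additional pairs, contributing +2 × 16480 = +32960 cm⁻¹.
Net CFSE = -53500 + 32960 = -20540 cm⁻¹.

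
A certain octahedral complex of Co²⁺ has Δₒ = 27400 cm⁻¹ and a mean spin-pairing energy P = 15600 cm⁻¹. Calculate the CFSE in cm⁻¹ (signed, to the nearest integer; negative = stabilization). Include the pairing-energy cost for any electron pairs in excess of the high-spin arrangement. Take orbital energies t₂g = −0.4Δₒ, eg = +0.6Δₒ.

Co is in group 9, so Co²⁺ is d⁷ (9 − 2 = 7).
Δₒ > P, so pairing is preferred: the ground state is low-spin.
Filling d⁷ accordingly: t₂g⁶ eg¹.
Orbital CFSE = -1.8Δₒ = -1.8 × 27400 = -49320 cm⁻¹.
Excess pairs vs high-spin: 3 − 2 = 1; pairing cost = +15600 cm⁻¹.
Net CFSE = -49320 + 15600 = -33720 cm⁻¹.

-33720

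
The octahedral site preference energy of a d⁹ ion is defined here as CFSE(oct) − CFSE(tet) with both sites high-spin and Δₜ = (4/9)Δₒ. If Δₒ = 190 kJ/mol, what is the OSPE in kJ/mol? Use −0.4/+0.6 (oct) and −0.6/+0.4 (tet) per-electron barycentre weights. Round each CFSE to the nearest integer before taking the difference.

-80

Octahedral high-spin t₂g⁶ eg³: CFSE = -0.6 × 190 = -114 kJ/mol.
In a tetrahedral site the filling is e⁴ t₂⁵: CFSE(tet) = -0.4Δₜ = -0.4 × (4/9)(190) = -34 kJ/mol.
Subtracting, OSPE = -114 − (-34) = -80 kJ/mol.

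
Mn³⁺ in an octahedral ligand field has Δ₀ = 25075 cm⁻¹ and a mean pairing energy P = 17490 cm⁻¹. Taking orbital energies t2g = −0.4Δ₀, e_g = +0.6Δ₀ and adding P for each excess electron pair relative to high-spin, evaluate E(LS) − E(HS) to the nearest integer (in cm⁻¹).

Mn³⁺: group 7, so d-count = 7 − 3 = 4.
In the high-spin limit (t2g^3 e_g^1) the orbital term is -0.6Δ₀ = -15045 cm⁻¹, with no excess pairing.
For low-spin the configuration is t2g^4 e_g^0: orbital energy -1.6 × 25075 = -40120 cm⁻¹, and 1 additional pair relative to high-spin adds 17490 cm⁻¹, giving -22630 cm⁻¹.
Thus E(LS) − E(HS) = -7585 cm⁻¹.

-7585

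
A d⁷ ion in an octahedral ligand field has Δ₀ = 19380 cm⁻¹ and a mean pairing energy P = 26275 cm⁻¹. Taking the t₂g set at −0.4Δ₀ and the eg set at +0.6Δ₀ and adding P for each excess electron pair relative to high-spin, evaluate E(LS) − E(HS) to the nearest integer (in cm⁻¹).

In the high-spin limit (t₂g⁵ eg²) the orbital term is -0.8Δ₀ = -15504 cm⁻¹, with no excess pairing.
For low-spin the configuration is t₂g⁶ eg¹: orbital energy -1.8 × 19380 = -34884 cm⁻¹, and 1 additional pair relative to high-spin adds 26275 cm⁻¹, giving -8609 cm⁻¹.
Thus E(LS) − E(HS) = 6895 cm⁻¹.

6895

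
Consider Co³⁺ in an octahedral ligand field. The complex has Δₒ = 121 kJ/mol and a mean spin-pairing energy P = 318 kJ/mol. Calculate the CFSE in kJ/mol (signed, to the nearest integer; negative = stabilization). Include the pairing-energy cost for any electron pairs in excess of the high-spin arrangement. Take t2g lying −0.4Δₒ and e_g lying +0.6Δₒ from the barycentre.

-48

Co is in group 9, so Co³⁺ is d⁶ (9 − 3 = 6).
Δₒ < P, so pairing is avoided: the ground state is high-spin.
Filling d⁶ accordingly: t2g^4 e_g^2.
Orbital CFSE = -0.4Δₒ = -0.4 × 121 = -48 kJ/mol.
High-spin has no excess pairs, so no pairing correction applies.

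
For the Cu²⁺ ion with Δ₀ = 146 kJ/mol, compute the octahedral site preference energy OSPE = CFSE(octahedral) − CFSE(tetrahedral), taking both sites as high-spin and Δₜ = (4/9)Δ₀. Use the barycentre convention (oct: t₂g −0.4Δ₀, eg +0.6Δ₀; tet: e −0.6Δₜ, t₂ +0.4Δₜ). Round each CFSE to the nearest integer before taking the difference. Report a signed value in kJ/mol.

Cu²⁺: group 11, so d-count = 11 − 2 = 9.
In an octahedral site d⁹ (HS) is t2g^6 e_g^3, giving CFSE(oct) = -0.6Δ₀ = -88 kJ/mol.
Tetrahedral: e^4 t2^5, CFSE = 4(−0.6) + 5(+0.4) = -0.4Δₜ = -0.4 × (4/9) × 146 = -26 kJ/mol.
OSPE = CFSE(oct) − CFSE(tet) = -88 − (-26) = -62 kJ/mol.

-62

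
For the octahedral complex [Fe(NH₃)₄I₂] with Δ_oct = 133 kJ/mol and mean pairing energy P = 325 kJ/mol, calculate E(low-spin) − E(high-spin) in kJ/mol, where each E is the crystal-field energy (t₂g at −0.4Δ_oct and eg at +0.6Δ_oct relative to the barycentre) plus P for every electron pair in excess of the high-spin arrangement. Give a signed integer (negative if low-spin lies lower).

384

Ligand charges: 4×(+0) from NH₃ and 2×(-1) from I⁻ sum to -2; with overall charge +0, Fe is +2.
Fe²⁺: group 8, so d-count = 8 − 2 = 6.
In the high-spin limit (t₂g⁴ eg²) the orbital term is -0.4Δ_oct = -53 kJ/mol, with no excess pairing.
Low-spin t₂g⁶ eg⁰ gives -2.4Δ_oct = -319 kJ/mol, but forming 2 extra pairs costs 2P = 650 kJ/mol, so E(LS) = -319 + 650 = 331 kJ/mol.
E(LS) − E(HS) = 331 − (-53) = 384 kJ/mol.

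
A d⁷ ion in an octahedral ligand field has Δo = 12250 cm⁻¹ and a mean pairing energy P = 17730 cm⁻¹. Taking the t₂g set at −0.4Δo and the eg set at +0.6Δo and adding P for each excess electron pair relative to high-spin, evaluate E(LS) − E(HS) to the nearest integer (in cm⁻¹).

5480

High-spin: t₂g⁵ eg², CFSE = -0.8Δo = -9800 cm⁻¹.
Low-spin t₂g⁶ eg¹ gives -1.8Δo = -22050 cm⁻¹, but forming 1 extra pair costs 1P = 17730 cm⁻¹, so E(LS) = -22050 + 17730 = -4320 cm⁻¹.
Thus E(LS) − E(HS) = 5480 cm⁻¹.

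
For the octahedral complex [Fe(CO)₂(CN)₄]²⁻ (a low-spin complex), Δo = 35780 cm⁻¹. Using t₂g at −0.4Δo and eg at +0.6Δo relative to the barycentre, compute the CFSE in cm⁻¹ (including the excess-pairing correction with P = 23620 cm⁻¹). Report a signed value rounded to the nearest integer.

-38632

Ligand charges: 2×(+0) from CO and 4×(-1) from CN⁻ sum to -4; with overall charge -2, Fe is +2.
Fe is in group 8, so Fe²⁺ is d⁶ (8 − 2 = 6).
The d⁶ electrons fill as t₂g⁶ eg⁰.
The orbital stabilization is -2.4Δo = -2.4 × 35780 = -85872 cm⁻¹.
Pairing penalty: 3 pairs vs 1 in the high-spin reference → 2 extra × P = 47240 cm⁻¹.
Combining: -85872 + 47240 = -38632 cm⁻¹.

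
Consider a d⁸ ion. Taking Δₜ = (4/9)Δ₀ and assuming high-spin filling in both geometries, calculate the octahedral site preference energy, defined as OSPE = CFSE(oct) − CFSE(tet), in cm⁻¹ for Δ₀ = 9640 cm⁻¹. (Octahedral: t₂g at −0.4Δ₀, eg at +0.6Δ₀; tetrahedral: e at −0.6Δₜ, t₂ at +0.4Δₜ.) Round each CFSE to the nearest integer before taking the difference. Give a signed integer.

-8140

Octahedral high-spin t₂g⁶ eg²: CFSE = -1.2 × 9640 = -11568 cm⁻¹.
Tetrahedral: e⁴ t₂⁴, CFSE = 4(−0.6) + 4(+0.4) = -0.8Δₜ = -0.8 × (4/9) × 9640 = -3428 cm⁻¹.
OSPE = -11568 − (-3428) = -8140 cm⁻¹.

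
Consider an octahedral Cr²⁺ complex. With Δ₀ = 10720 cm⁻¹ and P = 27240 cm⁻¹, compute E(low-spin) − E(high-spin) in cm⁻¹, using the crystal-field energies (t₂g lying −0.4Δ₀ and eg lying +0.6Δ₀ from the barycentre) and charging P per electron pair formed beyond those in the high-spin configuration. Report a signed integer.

16520

Cr²⁺: group 6, so d-count = 6 − 2 = 4.
High-spin d⁴ fills as t₂g³ eg¹ with CFSE 3(−0.4) + 1(+0.6) = -0.6Δ₀ = -6432 cm⁻¹.
Low-spin: t₂g⁴ eg⁰, orbital CFSE = -1.6Δ₀ = -17152 cm⁻¹; plus 1 excess pair × P = +27240 cm⁻¹; total 10088 cm⁻¹.
The difference is 10088 − (-6432) = 16520 cm⁻¹, so high-spin lies lower.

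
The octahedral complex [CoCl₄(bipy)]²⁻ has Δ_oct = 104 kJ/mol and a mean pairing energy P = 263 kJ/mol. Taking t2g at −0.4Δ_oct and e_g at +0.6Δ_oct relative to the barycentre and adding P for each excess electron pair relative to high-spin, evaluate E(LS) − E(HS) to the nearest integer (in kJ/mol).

159

Ligand charges: 4×(-1) from Cl⁻ and 1×(+0) from bipy sum to -4; with overall charge -2, Co is +2.
Co sits in group 9; removing 2 electrons leaves Co²⁺ with 9 − 2 = 7 d electrons.
High-spin d⁷ fills as t2g^5 e_g^2 with CFSE 5(−0.4) + 2(+0.6) = -0.8Δ_oct = -83 kJ/mol.
For low-spin the configuration is t2g^6 e_g^1: orbital energy -1.8 × 104 = -187 kJ/mol, and 1 additional pair relative to high-spin adds 263 kJ/mol, giving 76 kJ/mol.
Thus E(LS) − E(HS) = 159 kJ/mol.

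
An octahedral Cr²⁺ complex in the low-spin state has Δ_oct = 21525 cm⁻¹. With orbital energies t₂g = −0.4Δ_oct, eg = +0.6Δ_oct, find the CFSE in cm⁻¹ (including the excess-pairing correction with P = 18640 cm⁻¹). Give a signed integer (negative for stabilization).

Cr is in group 6, so Cr²⁺ is d⁴ (6 − 2 = 4).
Electron filling gives t₂g⁴ eg⁰.
Orbital CFSE = 4(-0.4) + 0(0.6) = -1.6Δ_oct = -1.6 × 21525 = -34440 cm⁻¹.
Relative to high-spin t₂g³ eg¹ (0 paired), the low-spin configuration has 1 additional pair, contributing +1 × 18640 = +18640 cm⁻¹.
Net CFSE = -34440 + 18640 = -15800 cm⁻¹.

-15800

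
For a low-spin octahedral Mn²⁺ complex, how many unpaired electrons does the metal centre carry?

1

Mn is in group 7, so Mn²⁺ is d⁵ (7 − 2 = 5).
Configuration: t₂g⁵ eg⁰, giving 1 unpaired electron.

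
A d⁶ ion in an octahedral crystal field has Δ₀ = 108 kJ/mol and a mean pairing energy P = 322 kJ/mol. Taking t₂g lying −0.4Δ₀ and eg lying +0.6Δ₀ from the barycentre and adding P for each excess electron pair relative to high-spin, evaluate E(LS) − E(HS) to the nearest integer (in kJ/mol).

In the high-spin limit (t₂g⁴ eg²) the orbital term is -0.4Δ₀ = -43 kJ/mol, with no excess pairing.
Low-spin t₂g⁶ eg⁰ gives -2.4Δ₀ = -259 kJ/mol, but forming 2 extra pairs costs 2P = 644 kJ/mol, so E(LS) = -259 + 644 = 385 kJ/mol.
Thus E(LS) − E(HS) = 428 kJ/mol.

428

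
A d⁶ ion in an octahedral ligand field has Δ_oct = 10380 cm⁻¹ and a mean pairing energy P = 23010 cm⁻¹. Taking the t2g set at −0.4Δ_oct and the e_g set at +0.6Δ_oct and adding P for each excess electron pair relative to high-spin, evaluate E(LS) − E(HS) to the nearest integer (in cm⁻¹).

High-spin: t2g^4 e_g^2, CFSE = -0.4Δ_oct = -4152 cm⁻¹.
For low-spin the configuration is t2g^6 e_g^0: orbital energy -2.4 × 10380 = -24912 cm⁻¹, and 2 additional pairs relative to high-spin add 46020 cm⁻¹, giving 21108 cm⁻¹.
Thus E(LS) − E(HS) = 25260 cm⁻¹.

25260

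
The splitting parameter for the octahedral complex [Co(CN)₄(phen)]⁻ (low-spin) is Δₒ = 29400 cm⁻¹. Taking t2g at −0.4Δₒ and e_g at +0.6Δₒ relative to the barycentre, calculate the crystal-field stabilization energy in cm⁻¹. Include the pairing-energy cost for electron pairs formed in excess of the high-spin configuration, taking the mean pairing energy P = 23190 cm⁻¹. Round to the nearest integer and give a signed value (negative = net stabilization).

Ligand charges: 4×(-1) from CN⁻ and 1×(+0) from phen sum to -4; with overall charge -1, Co is +3.
Co sits in group 9; removing 3 electrons leaves Co³⁺ with 9 − 3 = 6 d electrons.
Configuration: t2g^6 e_g^0.
CFSE(orbital) = 6×(-0.4Δₒ) + 0×(0.6Δₒ) = -2.4Δₒ; with Δₒ = 29400 cm⁻¹ that is -70560 cm⁻¹.
Pairing penalty: 3 pairs vs 1 in the high-spin reference → 2 extra × P = 46380 cm⁻¹.
Net CFSE = -70560 + 46380 = -24180 cm⁻¹.

-24180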